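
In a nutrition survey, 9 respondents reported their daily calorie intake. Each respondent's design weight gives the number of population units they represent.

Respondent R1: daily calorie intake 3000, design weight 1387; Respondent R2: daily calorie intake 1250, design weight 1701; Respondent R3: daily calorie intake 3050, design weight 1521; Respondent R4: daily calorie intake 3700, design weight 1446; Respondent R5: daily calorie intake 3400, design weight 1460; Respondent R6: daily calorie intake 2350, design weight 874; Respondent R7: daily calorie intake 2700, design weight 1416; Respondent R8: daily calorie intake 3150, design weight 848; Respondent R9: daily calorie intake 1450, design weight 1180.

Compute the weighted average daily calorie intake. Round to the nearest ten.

Weighted sum = 3000×1387 + 1250×1701 + 3050×1521 + 3700×1446 + 3400×1460 + 2350×874 + 2700×1416 + 3150×848 + 1450×1180
  = 4161000 + 2126250 + 4639050 + 5350200 + 4964000 + 2053900 + 3823200 + 2671200 + 1711000 = 31499800
Sum of weights = 1387 + 1701 + 1521 + 1446 + 1460 + 874 + 1416 + 848 + 1180 = 11833
Weighted mean = 31499800 / 11833 = 2662.0299

2660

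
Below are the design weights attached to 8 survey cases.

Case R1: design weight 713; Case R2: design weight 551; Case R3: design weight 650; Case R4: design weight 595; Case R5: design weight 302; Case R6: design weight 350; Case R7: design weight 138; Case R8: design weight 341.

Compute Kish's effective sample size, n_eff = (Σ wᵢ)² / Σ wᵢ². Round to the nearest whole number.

Σ wᵢ = 713 + 551 + 650 + 595 + 302 + 350 + 138 + 341 = 3640
Σ wᵢ² = 508369 + 303601 + 422500 + 354025 + 91204 + 122500 + 19044 + 116281 = 1937524
n_eff = 3640² / 1937524 = 13249600 / 1937524 = 6.8384185

7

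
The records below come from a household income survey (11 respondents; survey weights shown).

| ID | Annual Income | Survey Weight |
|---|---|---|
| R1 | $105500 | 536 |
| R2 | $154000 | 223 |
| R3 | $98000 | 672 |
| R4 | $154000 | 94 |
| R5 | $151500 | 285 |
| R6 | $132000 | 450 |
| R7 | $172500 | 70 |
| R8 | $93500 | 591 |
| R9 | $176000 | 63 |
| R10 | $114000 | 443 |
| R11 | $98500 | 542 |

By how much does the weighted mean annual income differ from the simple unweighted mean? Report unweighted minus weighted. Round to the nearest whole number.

16855

Unweighted sum = 105500 + 154000 + 98000 + 154000 + 151500 + 132000 + 172500 + 93500 + 176000 + 114000 + 98500 = 1449500
Unweighted mean = 1449500 / 11 = 131772.73
Weighted sum = 105500×536 + 154000×223 + 98000×672 + 154000×94 + 151500×285 + 132000×450 + 172500×70 + 93500×591 + 176000×63 + 114000×443 + 98500×542
  = 56548000 + 34342000 + 65856000 + 14476000 + 43177500 + 59400000 + 12075000 + 55258500 + 11088000 + 50502000 + 53387000 = 456110000
Sum of weights = 536 + 223 + 672 + 94 + 285 + 450 + 70 + 591 + 63 + 443 + 542 = 3969
Weighted mean = 456110000 / 3969 = 114918.12
Difference (unweighted minus weighted) = 16854.612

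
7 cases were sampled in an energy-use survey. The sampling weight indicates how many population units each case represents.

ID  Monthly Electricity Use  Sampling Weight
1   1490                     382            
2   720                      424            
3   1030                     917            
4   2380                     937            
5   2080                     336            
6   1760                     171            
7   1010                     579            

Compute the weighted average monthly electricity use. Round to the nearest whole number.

1504

Weighted sum = 1490×382 + 720×424 + 1030×917 + 2380×937 + 2080×336 + 1760×171 + 1010×579
  = 569180 + 305280 + 944510 + 2230060 + 698880 + 300960 + 584790 = 5633660
Sum of weights = 382 + 424 + 917 + 937 + 336 + 171 + 579 = 3746
Weighted mean = 5633660 / 3746 = 1503.9135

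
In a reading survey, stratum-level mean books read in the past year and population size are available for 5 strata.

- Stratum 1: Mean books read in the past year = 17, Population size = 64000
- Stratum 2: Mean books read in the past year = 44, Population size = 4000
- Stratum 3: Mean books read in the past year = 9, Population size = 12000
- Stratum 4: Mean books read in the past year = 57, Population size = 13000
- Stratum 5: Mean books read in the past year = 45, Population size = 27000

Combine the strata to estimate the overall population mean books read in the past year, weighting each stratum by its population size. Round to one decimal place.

Σ Nₕ·x̄ₕ = 17×64000 + 44×4000 + 9×12000 + 57×13000 + 45×27000
  = 3328000
Σ Nₕ = 64000 + 4000 + 12000 + 13000 + 27000 = 120000
Overall mean = 3328000 / 120000 = 27.733333

27.7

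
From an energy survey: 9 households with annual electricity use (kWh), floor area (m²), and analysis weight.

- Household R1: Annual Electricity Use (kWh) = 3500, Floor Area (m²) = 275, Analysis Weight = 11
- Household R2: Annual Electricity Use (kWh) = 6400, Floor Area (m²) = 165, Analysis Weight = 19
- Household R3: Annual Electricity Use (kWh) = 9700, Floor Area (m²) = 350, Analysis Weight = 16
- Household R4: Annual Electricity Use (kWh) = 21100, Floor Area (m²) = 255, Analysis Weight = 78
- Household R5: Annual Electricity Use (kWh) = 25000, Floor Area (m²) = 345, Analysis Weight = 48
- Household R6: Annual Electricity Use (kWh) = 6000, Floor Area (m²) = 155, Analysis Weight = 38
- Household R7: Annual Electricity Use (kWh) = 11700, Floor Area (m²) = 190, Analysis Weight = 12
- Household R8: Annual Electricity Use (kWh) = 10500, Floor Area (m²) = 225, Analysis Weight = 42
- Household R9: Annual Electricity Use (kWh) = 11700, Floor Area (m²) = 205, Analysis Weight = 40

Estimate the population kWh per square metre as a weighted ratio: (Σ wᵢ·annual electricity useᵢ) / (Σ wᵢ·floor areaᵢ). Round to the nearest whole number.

60

Σ wᵢ·y = 3500×11 + 6400×19 + 9700×16 + 21100×78 + 25000×48 + 6000×38 + 11700×12 + 10500×42 + 11700×40
  = 38500 + 121600 + 155200 + 1645800 + 1200000 + 228000 + 140400 + 441000 + 468000 = 4438500
Σ wᵢ·x = 275×11 + 165×19 + 350×16 + 255×78 + 345×48 + 155×38 + 190×12 + 225×42 + 205×40
  = 74030
Ratio = 4438500 / 74030 = 59.955423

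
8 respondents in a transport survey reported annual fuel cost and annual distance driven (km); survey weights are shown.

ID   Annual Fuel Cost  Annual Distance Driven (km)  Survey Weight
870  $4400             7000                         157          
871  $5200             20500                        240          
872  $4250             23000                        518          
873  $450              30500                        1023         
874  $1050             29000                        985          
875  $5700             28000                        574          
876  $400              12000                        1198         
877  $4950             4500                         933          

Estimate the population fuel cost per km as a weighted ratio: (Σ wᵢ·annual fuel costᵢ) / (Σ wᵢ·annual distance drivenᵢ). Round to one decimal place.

Σ wᵢ·y = 4400×157 + 5200×240 + 4250×518 + 450×1023 + 1050×985 + 5700×574 + 400×1198 + 4950×933
  = 690800 + 1248000 + 2201500 + 460350 + 1034250 + 3271800 + 479200 + 4618350 = 14004250
Σ wᵢ·x = 7000×157 + 20500×240 + 23000×518 + 30500×1023 + 29000×985 + 28000×574 + 12000×1198 + 4500×933
  = 112346000
Ratio = 14004250 / 112346000 = 0.12465286

0.1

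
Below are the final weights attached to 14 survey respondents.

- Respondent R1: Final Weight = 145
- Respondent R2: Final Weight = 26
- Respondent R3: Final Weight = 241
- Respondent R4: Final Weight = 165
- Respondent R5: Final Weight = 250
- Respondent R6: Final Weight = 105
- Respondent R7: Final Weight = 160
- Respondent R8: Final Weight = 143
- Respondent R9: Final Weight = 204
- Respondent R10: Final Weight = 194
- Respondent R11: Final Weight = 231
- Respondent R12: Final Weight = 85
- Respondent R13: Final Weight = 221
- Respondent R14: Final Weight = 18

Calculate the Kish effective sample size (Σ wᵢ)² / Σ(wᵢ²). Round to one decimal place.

Σ wᵢ = 2188
Σ wᵢ² = 415584
n_eff = 2188² / 415584 = 4787344 / 415584 = 11.519558

11.5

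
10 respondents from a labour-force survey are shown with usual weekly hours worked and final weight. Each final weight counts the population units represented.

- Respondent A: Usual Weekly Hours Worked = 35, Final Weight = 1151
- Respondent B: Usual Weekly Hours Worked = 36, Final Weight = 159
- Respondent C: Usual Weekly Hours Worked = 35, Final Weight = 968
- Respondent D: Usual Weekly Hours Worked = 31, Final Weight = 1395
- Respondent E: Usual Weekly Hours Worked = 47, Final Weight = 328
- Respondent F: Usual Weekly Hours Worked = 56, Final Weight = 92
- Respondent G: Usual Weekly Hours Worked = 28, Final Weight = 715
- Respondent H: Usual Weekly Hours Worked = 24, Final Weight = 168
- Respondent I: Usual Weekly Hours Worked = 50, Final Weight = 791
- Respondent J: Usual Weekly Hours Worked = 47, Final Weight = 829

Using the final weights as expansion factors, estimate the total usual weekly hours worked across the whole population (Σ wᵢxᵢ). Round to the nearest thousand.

246000

Weighted total = 35×1151 + 36×159 + 35×968 + 31×1395 + 47×328 + 56×92 + 28×715 + 24×168 + 50×791 + 47×829
  = 40285 + 5724 + 33880 + 43245 + 15416 + 5152 + 20020 + 4032 + 39550 + 38963 = 246267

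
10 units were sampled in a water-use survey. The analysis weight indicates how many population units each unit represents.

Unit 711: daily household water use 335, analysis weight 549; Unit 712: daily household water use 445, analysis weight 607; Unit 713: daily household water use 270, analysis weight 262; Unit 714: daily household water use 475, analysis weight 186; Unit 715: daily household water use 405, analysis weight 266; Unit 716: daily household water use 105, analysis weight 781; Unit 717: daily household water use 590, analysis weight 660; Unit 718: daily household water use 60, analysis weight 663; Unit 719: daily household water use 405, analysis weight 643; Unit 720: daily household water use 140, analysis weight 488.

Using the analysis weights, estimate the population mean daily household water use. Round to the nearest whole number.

Weighted sum = 335×549 + 445×607 + 270×262 + 475×186 + 405×266 + 105×781 + 590×660 + 60×663 + 405×643 + 140×488
  = 183915 + 270115 + 70740 + 88350 + 107730 + 82005 + 389400 + 39780 + 260415 + 68320 = 1560770
Sum of weights = 549 + 607 + 262 + 186 + 266 + 781 + 660 + 663 + 643 + 488 = 5105
Weighted mean = 1560770 / 5105 = 305.73359

306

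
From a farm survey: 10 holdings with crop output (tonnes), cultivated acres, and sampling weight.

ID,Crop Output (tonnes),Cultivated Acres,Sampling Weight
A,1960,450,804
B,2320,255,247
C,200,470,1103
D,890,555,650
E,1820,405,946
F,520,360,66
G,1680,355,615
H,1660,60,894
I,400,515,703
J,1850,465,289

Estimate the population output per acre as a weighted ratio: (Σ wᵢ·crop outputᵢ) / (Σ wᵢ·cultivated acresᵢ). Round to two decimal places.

3.24

Σ wᵢ·y = 1960×804 + 2320×247 + 200×1103 + 890×650 + 1820×946 + 520×66 + 1680×615 + 1660×894 + 400×703 + 1850×289
  = 1575840 + 573040 + 220600 + 578500 + 1721720 + 34320 + 1033200 + 1484040 + 281200 + 534650 = 8037110
Σ wᵢ·x = 450×804 + 255×247 + 470×1103 + 555×650 + 405×946 + 360×66 + 355×615 + 60×894 + 515×703 + 465×289
  = 361800 + 62985 + 518410 + 360750 + 383130 + 23760 + 218325 + 53640 + 362045 + 134385 = 2479230
Ratio = 8037110 / 2479230 = 3.2417767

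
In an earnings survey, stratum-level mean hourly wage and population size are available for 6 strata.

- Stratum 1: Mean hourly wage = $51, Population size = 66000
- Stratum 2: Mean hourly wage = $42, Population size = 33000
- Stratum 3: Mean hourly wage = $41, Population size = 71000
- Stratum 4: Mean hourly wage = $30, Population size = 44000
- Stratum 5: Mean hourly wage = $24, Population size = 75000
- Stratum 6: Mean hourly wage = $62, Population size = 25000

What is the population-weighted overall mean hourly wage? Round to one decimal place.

39.3

Σ Nₕ·x̄ₕ = 51×66000 + 42×33000 + 41×71000 + 30×44000 + 24×75000 + 62×25000
  = 3366000 + 1386000 + 2911000 + 1320000 + 1800000 + 1550000 = 12333000
Σ Nₕ = 66000 + 33000 + 71000 + 44000 + 75000 + 25000 = 314000
Overall mean = 12333000 / 314000 = 39.27707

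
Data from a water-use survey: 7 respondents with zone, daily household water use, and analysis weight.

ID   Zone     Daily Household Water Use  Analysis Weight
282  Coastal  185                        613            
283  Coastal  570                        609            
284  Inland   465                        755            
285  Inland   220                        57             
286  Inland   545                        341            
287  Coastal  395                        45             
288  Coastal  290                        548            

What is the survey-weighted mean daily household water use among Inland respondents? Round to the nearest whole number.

Inland rows: 284, 285, 286
Weighted sum = 465×755 + 220×57 + 545×341
  = 351075 + 12540 + 185845 = 549460
Sum of weights = 755 + 57 + 341 = 1153
Weighted mean = 549460 / 1153 = 476.54814

477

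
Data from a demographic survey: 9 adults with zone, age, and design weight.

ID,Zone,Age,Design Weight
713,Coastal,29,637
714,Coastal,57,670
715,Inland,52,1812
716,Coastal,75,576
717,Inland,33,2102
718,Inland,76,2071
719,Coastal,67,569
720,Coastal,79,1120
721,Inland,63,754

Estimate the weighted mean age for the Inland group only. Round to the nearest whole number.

Inland rows: 715, 717, 718, 721
Weighted sum = 368488
Sum of weights = 1812 + 2102 + 2071 + 754 = 6739
Weighted mean = 368488 / 6739 = 54.679923

55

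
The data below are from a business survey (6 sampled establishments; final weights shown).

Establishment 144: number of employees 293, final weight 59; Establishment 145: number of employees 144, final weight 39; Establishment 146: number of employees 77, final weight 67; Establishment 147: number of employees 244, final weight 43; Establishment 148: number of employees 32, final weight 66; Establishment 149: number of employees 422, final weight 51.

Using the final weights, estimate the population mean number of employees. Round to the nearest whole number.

Weighted sum = 293×59 + 144×39 + 77×67 + 244×43 + 32×66 + 422×51
  = 62188
Sum of weights = 325
Weighted mean = 62188 / 325 = 191.34769

191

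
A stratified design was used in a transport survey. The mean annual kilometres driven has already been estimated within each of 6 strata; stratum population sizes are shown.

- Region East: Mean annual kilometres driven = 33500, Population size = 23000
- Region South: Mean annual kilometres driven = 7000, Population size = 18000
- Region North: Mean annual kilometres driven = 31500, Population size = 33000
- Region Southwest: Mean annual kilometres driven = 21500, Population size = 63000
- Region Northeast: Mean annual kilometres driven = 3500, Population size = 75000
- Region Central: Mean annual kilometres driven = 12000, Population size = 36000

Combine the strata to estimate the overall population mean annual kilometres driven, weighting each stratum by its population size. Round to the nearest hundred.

16100

Σ Nₕ·x̄ₕ = 33500×23000 + 7000×18000 + 31500×33000 + 21500×63000 + 3500×75000 + 12000×36000
  = 770500000 + 126000000 + 1039500000 + 1354500000 + 262500000 + 432000000 = 3985000000
Σ Nₕ = 23000 + 18000 + 33000 + 63000 + 75000 + 36000 = 248000
Overall mean = 3985000000 / 248000 = 16068.548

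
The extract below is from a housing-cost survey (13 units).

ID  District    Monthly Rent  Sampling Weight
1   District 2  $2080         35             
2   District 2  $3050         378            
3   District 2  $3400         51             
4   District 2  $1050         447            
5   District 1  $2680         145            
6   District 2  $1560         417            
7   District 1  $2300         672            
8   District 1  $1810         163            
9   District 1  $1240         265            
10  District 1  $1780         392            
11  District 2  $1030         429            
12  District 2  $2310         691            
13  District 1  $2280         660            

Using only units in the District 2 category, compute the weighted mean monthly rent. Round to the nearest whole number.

District 2 rows: 1, 2, 3, 4, 6, 11, 12
Weighted sum = 2080×35 + 3050×378 + 3400×51 + 1050×447 + 1560×417 + 1030×429 + 2310×691
  = 72800 + 1152900 + 173400 + 469350 + 650520 + 441870 + 1596210 = 4557050
Sum of weights = 2448
Weighted mean = 4557050 / 2448 = 1861.54

1862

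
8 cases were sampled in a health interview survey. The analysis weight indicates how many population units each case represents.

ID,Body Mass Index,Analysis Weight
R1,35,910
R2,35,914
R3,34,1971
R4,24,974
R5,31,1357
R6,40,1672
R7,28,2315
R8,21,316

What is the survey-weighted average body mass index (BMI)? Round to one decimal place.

Weighted sum = 35×910 + 35×914 + 34×1971 + 24×974 + 31×1357 + 40×1672 + 28×2315 + 21×316
  = 31850 + 31990 + 67014 + 23376 + 42067 + 66880 + 64820 + 6636 = 334633
Sum of weights = 910 + 914 + 1971 + 974 + 1357 + 1672 + 2315 + 316 = 10429
Weighted mean = 334633 / 10429 = 32.086777

32.1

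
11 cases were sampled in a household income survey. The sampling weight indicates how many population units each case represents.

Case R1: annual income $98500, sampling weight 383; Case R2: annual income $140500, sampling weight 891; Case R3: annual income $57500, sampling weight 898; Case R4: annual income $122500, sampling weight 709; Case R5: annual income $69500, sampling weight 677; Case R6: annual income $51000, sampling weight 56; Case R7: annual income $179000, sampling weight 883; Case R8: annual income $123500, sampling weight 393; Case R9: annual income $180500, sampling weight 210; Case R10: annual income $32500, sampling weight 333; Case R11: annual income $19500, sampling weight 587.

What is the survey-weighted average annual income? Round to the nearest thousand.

103000

Weighted sum = 98500×383 + 140500×891 + 57500×898 + 122500×709 + 69500×677 + 51000×56 + 179000×883 + 123500×393 + 180500×210 + 32500×333 + 19500×587
  = 618072500
Sum of weights = 383 + 891 + 898 + 709 + 677 + 56 + 883 + 393 + 210 + 333 + 587 = 6020
Weighted mean = 618072500 / 6020 = 102669.85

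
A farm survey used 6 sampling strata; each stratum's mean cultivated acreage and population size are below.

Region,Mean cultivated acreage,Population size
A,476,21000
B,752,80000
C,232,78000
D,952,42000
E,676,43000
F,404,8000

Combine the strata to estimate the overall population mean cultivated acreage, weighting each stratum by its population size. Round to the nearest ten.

Σ Nₕ·x̄ₕ = 476×21000 + 752×80000 + 232×78000 + 952×42000 + 676×43000 + 404×8000
  = 160536000
Σ Nₕ = 21000 + 80000 + 78000 + 42000 + 43000 + 8000 = 272000
Overall mean = 160536000 / 272000 = 590.20588

590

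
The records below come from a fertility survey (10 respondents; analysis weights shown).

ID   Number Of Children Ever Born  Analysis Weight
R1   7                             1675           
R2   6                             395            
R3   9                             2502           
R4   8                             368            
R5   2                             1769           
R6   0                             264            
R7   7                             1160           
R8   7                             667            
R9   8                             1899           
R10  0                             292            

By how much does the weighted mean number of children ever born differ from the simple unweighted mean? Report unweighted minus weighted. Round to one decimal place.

-1.1

Unweighted sum = 7 + 6 + 9 + 8 + 2 + 0 + 7 + 7 + 8 + 0 = 54
Unweighted mean = 54 / 10 = 5.4
Weighted sum = 71076
Sum of weights = 1675 + 395 + 2502 + 368 + 1769 + 264 + 1160 + 667 + 1899 + 292 = 10991
Weighted mean = 71076 / 10991 = 6.4667455
Difference (unweighted minus weighted) = -1.0667455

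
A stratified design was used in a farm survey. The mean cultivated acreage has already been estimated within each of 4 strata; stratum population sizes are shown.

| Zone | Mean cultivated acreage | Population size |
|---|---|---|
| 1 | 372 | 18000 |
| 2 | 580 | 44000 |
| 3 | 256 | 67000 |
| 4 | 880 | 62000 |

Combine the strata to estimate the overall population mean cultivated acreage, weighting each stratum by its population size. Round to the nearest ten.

540

Σ Nₕ·x̄ₕ = 372×18000 + 580×44000 + 256×67000 + 880×62000
  = 6696000 + 25520000 + 17152000 + 54560000 = 103928000
Σ Nₕ = 18000 + 44000 + 67000 + 62000 = 191000
Overall mean = 103928000 / 191000 = 544.12565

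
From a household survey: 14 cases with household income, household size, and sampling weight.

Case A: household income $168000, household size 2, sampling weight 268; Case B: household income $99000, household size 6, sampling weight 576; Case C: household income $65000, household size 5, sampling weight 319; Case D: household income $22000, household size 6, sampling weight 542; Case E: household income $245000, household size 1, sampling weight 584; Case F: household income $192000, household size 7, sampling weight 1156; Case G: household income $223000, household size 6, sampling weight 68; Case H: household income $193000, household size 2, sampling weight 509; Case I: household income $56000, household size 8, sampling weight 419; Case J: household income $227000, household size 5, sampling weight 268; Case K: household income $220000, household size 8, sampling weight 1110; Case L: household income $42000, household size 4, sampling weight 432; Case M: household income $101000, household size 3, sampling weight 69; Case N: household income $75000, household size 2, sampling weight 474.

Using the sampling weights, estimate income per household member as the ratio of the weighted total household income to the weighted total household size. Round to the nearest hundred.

Σ wᵢ·y = 1002303000
Σ wᵢ·x = 35396
Ratio = 1002303000 / 35396 = 28316.844

28300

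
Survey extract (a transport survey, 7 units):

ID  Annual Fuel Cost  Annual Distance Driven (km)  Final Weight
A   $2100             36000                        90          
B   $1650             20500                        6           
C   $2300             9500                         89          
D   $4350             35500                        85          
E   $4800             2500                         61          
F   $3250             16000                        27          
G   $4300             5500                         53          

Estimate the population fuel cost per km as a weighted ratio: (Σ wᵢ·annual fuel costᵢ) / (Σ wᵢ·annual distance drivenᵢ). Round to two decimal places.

Σ wᵢ·y = 2100×90 + 1650×6 + 2300×89 + 4350×85 + 4800×61 + 3250×27 + 4300×53
  = 1381800
Σ wᵢ·x = 36000×90 + 20500×6 + 9500×89 + 35500×85 + 2500×61 + 16000×27 + 5500×53
  = 3240000 + 123000 + 845500 + 3017500 + 152500 + 432000 + 291500 = 8102000
Ratio = 1381800 / 8102000 = 0.17055048

0.17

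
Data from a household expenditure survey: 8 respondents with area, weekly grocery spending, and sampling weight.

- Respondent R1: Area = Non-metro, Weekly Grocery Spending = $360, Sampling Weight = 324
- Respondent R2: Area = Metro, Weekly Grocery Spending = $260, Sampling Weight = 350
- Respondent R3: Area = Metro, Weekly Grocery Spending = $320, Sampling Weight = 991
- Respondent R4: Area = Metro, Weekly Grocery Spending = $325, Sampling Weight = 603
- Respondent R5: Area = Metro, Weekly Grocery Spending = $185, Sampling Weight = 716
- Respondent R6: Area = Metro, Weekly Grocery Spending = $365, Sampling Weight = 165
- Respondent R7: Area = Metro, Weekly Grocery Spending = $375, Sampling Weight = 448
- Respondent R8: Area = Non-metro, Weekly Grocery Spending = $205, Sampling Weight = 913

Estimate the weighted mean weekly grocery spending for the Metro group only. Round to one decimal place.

Metro rows: R2, R3, R4, R5, R6, R7
Weighted sum = 260×350 + 320×991 + 325×603 + 185×716 + 365×165 + 375×448
  = 91000 + 317120 + 195975 + 132460 + 60225 + 168000 = 964780
Sum of weights = 350 + 991 + 603 + 716 + 165 + 448 = 3273
Weighted mean = 964780 / 3273 = 294.76932

294.8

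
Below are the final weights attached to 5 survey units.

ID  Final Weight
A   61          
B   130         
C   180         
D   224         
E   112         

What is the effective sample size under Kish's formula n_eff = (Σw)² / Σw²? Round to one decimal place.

Σ wᵢ = 61 + 130 + 180 + 224 + 112 = 707
Σ wᵢ² = 3721 + 16900 + 32400 + 50176 + 12544 = 115741
n_eff = 707² / 115741 = 499849 / 115741 = 4.3186857

4.3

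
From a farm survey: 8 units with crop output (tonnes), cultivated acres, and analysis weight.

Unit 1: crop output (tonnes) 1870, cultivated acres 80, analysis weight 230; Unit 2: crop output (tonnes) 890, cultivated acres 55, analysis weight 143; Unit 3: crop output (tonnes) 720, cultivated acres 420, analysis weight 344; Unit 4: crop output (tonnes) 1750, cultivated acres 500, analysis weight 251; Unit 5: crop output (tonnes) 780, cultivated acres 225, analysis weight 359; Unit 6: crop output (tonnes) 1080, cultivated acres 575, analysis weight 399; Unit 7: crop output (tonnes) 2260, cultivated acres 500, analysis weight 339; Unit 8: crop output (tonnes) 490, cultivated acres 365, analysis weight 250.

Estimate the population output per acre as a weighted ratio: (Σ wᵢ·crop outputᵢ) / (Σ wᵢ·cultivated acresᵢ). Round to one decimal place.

3.3

Σ wᵢ·y = 1870×230 + 890×143 + 720×344 + 1750×251 + 780×359 + 1080×399 + 2260×339 + 490×250
  = 430100 + 127270 + 247680 + 439250 + 280020 + 430920 + 766140 + 122500 = 2843880
Σ wᵢ·x = 80×230 + 55×143 + 420×344 + 500×251 + 225×359 + 575×399 + 500×339 + 365×250
  = 18400 + 7865 + 144480 + 125500 + 80775 + 229425 + 169500 + 91250 = 867195
Ratio = 2843880 / 867195 = 3.2794008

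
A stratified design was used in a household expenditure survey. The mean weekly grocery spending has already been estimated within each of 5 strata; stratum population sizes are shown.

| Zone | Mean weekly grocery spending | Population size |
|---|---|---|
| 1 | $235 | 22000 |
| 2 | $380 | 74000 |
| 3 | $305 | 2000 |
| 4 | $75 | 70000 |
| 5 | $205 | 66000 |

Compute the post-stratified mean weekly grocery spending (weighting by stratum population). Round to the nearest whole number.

Σ Nₕ·x̄ₕ = 235×22000 + 380×74000 + 305×2000 + 75×70000 + 205×66000
  = 5170000 + 28120000 + 610000 + 5250000 + 13530000 = 52680000
Σ Nₕ = 22000 + 74000 + 2000 + 70000 + 66000 = 234000
Overall mean = 52680000 / 234000 = 225.12821

225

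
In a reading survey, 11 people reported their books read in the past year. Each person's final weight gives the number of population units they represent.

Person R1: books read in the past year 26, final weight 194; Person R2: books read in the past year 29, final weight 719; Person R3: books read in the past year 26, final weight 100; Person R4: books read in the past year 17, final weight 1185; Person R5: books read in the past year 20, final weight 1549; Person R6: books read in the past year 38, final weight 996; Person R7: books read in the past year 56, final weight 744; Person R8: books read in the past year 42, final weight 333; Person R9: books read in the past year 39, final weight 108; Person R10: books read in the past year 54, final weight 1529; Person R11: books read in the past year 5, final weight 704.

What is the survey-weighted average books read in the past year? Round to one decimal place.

Weighted sum = 26×194 + 29×719 + 26×100 + 17×1185 + 20×1549 + 38×996 + 56×744 + 42×333 + 39×108 + 54×1529 + 5×704
  = 263416
Sum of weights = 194 + 719 + 100 + 1185 + 1549 + 996 + 744 + 333 + 108 + 1529 + 704 = 8161
Weighted mean = 263416 / 8161 = 32.277417

32.3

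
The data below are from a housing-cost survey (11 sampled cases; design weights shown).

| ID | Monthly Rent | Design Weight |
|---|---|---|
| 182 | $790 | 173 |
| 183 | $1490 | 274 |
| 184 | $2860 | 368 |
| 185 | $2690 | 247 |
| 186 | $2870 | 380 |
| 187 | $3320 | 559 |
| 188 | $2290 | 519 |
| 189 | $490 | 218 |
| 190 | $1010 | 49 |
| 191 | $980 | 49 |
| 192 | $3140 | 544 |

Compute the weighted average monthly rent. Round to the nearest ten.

Weighted sum = 790×173 + 1490×274 + 2860×368 + 2690×247 + 2870×380 + 3320×559 + 2290×519 + 490×218 + 1010×49 + 980×49 + 3140×544
  = 136670 + 408260 + 1052480 + 664430 + 1090600 + 1855880 + 1188510 + 106820 + 49490 + 48020 + 1708160 = 8309320
Sum of weights = 173 + 274 + 368 + 247 + 380 + 559 + 519 + 218 + 49 + 49 + 544 = 3380
Weighted mean = 8309320 / 3380 = 2458.3787

2460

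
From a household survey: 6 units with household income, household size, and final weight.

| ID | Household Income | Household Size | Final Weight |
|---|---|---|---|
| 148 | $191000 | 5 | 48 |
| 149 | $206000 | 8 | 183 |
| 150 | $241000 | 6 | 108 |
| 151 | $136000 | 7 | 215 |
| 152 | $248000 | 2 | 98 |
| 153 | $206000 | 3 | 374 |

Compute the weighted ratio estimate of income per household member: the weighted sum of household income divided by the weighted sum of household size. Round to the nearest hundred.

Σ wᵢ·y = 191000×48 + 206000×183 + 241000×108 + 136000×215 + 248000×98 + 206000×374
  = 9168000 + 37698000 + 26028000 + 29240000 + 24304000 + 77044000 = 203482000
Σ wᵢ·x = 5×48 + 8×183 + 6×108 + 7×215 + 2×98 + 3×374
  = 240 + 1464 + 648 + 1505 + 196 + 1122 = 5175
Ratio = 203482000 / 5175 = 39320.193

39300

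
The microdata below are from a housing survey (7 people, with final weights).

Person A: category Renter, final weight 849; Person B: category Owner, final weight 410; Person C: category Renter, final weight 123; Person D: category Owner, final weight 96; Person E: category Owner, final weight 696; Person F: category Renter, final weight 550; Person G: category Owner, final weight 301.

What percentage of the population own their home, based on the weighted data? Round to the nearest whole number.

50

Sum of weights for 'Owner' = 410 + 96 + 696 + 301 = 1503
Total weight = 849 + 410 + 123 + 96 + 696 + 550 + 301 = 3025
Weighted proportion = 1503 / 3025 = 0.4968595 → 49.68595%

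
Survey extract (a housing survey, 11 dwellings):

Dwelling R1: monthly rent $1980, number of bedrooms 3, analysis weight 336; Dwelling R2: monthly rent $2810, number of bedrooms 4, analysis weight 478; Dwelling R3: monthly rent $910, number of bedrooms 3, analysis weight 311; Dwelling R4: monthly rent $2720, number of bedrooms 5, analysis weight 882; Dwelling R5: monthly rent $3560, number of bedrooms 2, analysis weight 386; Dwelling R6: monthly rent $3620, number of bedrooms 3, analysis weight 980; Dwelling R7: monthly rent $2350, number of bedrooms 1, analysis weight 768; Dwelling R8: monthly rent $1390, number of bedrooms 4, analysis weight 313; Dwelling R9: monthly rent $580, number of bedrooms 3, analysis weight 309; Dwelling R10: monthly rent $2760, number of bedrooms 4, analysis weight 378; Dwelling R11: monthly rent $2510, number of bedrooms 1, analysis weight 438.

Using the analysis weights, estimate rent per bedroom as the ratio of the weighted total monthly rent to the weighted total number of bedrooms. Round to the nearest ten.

Σ wᵢ·y = 1980×336 + 2810×478 + 910×311 + 2720×882 + 3560×386 + 3620×980 + 2350×768 + 1390×313 + 580×309 + 2760×378 + 2510×438
  = 14174020
Σ wᵢ·x = 3×336 + 4×478 + 3×311 + 5×882 + 2×386 + 3×980 + 1×768 + 4×313 + 3×309 + 4×378 + 1×438
  = 1008 + 1912 + 933 + 4410 + 772 + 2940 + 768 + 1252 + 927 + 1512 + 438 = 16872
Ratio = 14174020 / 16872 = 840.09128

840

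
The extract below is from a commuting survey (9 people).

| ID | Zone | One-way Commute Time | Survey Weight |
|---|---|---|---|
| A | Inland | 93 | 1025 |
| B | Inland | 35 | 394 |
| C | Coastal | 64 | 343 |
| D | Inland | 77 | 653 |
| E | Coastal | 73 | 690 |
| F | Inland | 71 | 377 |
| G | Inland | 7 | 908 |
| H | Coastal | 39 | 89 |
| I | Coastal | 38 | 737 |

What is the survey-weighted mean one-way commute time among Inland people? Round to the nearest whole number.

57

Inland rows: A, B, D, F, G
Weighted sum = 93×1025 + 35×394 + 77×653 + 71×377 + 7×908
  = 95325 + 13790 + 50281 + 26767 + 6356 = 192519
Sum of weights = 1025 + 394 + 653 + 377 + 908 = 3357
Weighted mean = 192519 / 3357 = 57.348525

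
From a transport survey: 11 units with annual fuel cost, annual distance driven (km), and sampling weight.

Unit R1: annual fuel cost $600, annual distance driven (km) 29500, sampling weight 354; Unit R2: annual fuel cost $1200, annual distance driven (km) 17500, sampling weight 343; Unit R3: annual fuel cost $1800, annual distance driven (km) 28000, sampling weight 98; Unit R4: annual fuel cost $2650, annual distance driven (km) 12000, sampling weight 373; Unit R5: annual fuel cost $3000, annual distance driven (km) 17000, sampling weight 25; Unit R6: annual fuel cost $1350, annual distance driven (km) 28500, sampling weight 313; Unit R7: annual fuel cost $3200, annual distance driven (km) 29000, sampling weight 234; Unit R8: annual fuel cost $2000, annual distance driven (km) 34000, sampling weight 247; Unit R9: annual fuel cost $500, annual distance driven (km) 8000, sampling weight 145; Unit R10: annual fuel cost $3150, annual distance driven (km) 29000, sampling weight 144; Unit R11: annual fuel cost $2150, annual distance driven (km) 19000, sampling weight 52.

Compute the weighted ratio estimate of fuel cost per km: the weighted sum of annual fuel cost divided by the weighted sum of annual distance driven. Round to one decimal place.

Σ wᵢ·y = 600×354 + 1200×343 + 1800×98 + 2650×373 + 3000×25 + 1350×313 + 3200×234 + 2000×247 + 500×145 + 3150×144 + 2150×52
  = 212400 + 411600 + 176400 + 988450 + 75000 + 422550 + 748800 + 494000 + 72500 + 453600 + 111800 = 4167100
Σ wᵢ·x = 29500×354 + 17500×343 + 28000×98 + 12000×373 + 17000×25 + 28500×313 + 29000×234 + 34000×247 + 8000×145 + 29000×144 + 19000×52
  = 10443000 + 6002500 + 2744000 + 4476000 + 425000 + 8920500 + 6786000 + 8398000 + 1160000 + 4176000 + 988000 = 54519000
Ratio = 4167100 / 54519000 = 0.076433904

0.1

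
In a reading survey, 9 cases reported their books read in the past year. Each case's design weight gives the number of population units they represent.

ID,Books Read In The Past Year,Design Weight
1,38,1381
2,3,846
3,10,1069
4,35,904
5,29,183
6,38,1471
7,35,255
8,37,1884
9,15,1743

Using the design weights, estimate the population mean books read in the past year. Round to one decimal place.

27.0

Weighted sum = 38×1381 + 3×846 + 10×1069 + 35×904 + 29×183 + 38×1471 + 35×255 + 37×1884 + 15×1743
  = 52478 + 2538 + 10690 + 31640 + 5307 + 55898 + 8925 + 69708 + 26145 = 263329
Sum of weights = 1381 + 846 + 1069 + 904 + 183 + 1471 + 255 + 1884 + 1743 = 9736
Weighted mean = 263329 / 9736 = 27.046939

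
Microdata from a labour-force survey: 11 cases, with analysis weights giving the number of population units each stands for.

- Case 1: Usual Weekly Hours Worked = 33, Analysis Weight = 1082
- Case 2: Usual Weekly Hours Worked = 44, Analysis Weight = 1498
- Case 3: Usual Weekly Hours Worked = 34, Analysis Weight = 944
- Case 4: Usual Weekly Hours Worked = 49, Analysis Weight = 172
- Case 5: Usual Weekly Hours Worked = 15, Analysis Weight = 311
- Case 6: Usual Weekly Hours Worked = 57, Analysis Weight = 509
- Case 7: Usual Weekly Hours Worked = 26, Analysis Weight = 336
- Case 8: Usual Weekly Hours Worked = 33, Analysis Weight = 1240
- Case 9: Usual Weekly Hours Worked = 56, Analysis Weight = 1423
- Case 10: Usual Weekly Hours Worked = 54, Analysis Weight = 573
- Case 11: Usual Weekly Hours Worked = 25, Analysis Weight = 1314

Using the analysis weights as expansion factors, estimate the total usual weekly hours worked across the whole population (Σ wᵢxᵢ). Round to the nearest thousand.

369000

Weighted total = 33×1082 + 44×1498 + 34×944 + 49×172 + 15×311 + 57×509 + 26×336 + 33×1240 + 56×1423 + 54×573 + 25×1314
  = 35706 + 65912 + 32096 + 8428 + 4665 + 29013 + 8736 + 40920 + 79688 + 30942 + 32850 = 368956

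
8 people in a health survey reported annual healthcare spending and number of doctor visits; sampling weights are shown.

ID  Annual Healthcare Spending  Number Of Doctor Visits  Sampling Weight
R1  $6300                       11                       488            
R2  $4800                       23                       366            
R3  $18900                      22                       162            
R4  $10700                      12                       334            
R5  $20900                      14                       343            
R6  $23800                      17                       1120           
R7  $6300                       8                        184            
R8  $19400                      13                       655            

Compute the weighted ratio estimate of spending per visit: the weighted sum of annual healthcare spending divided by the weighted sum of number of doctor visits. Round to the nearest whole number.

Σ wᵢ·y = 59157700
Σ wᵢ·x = 11×488 + 23×366 + 22×162 + 12×334 + 14×343 + 17×1120 + 8×184 + 13×655
  = 5368 + 8418 + 3564 + 4008 + 4802 + 19040 + 1472 + 8515 = 55187
Ratio = 59157700 / 55187 = 1071.9499

1072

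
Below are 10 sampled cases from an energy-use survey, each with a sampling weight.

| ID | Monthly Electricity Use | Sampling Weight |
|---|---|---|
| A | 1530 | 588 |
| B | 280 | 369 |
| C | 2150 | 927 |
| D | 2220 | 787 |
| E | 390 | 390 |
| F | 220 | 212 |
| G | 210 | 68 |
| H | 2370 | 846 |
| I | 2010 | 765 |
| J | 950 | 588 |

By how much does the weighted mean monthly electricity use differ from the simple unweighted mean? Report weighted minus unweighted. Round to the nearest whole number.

402

Unweighted sum = 1530 + 280 + 2150 + 2220 + 390 + 220 + 210 + 2370 + 2010 + 950 = 12330
Unweighted mean = 12330 / 10 = 1233
Weighted sum = 1530×588 + 280×369 + 2150×927 + 2220×787 + 390×390 + 220×212 + 210×68 + 2370×846 + 2010×765 + 950×588
  = 899640 + 103320 + 1993050 + 1747140 + 152100 + 46640 + 14280 + 2005020 + 1537650 + 558600 = 9057440
Sum of weights = 588 + 369 + 927 + 787 + 390 + 212 + 68 + 846 + 765 + 588 = 5540
Weighted mean = 9057440 / 5540 = 1634.917
Difference (weighted minus unweighted) = 401.91697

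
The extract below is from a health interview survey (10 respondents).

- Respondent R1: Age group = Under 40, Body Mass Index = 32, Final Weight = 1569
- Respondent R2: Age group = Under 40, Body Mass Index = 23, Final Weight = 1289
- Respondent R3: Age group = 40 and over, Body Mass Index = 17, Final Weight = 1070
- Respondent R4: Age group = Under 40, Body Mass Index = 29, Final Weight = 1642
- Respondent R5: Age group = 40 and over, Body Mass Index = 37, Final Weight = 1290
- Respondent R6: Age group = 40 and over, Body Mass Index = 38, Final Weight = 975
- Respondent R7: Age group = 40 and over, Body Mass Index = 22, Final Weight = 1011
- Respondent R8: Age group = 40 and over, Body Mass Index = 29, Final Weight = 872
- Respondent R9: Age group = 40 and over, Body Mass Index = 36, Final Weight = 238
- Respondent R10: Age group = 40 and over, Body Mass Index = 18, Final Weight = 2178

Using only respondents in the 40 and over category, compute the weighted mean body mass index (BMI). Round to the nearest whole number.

40 and over rows: R3, R5, R6, R7, R8, R9, R10
Weighted sum = 17×1070 + 37×1290 + 38×975 + 22×1011 + 29×872 + 36×238 + 18×2178
  = 198272
Sum of weights = 7634
Weighted mean = 198272 / 7634 = 25.972229

26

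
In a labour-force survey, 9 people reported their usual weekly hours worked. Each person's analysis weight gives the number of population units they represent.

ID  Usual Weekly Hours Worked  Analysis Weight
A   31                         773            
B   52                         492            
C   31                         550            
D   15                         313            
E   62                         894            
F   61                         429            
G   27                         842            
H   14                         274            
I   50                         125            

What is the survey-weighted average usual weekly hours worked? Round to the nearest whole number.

Weighted sum = 31×773 + 52×492 + 31×550 + 15×313 + 62×894 + 61×429 + 27×842 + 14×274 + 50×125
  = 23963 + 25584 + 17050 + 4695 + 55428 + 26169 + 22734 + 3836 + 6250 = 185709
Sum of weights = 773 + 492 + 550 + 313 + 894 + 429 + 842 + 274 + 125 = 4692
Weighted mean = 185709 / 4692 = 39.579923

40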